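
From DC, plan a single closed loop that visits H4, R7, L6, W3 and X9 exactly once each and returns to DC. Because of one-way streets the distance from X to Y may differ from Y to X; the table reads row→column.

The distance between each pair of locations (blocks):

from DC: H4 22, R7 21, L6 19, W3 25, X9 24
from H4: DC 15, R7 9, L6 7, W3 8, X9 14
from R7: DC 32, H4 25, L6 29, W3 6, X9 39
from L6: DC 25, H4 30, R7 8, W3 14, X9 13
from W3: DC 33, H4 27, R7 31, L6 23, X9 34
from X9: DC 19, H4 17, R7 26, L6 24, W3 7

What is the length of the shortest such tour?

Minimum total distance: 92 blocks.

DC→H4→R7→L6→W3→X9→DC: 22+9+29+14+34+19 = 127
DC→H4→R7→L6→X9→W3→DC: 22+9+29+13+7+33 = 113
DC→H4→R7→W3→L6→X9→DC: 22+9+6+23+13+19 = 92
DC→H4→R7→W3→X9→L6→DC: 22+9+6+34+24+25 = 120
DC→H4→R7→X9→L6→W3→DC: 22+9+39+24+14+33 = 141
DC→H4→R7→X9→W3→L6→DC: 22+9+39+7+23+25 = 125
DC→H4→L6→R7→W3→X9→DC: 22+7+8+6+34+19 = 96
DC→H4→L6→R7→X9→W3→DC: 22+7+8+39+7+33 = 116
DC→H4→L6→W3→R7→X9→DC: 22+7+14+31+39+19 = 132
DC→H4→L6→W3→X9→R7→DC: 22+7+14+34+26+32 = 135
DC→H4→L6→X9→R7→W3→DC: 22+7+13+26+6+33 = 107
DC→H4→L6→X9→W3→R7→DC: 22+7+13+7+31+32 = 112
DC→H4→W3→R7→L6→X9→DC: 22+8+31+29+13+19 = 122
DC→H4→W3→R7→X9→L6→DC: 22+8+31+39+24+25 = 149
… (106 more)
The minimum is 92.
One optimal route: DC → H4 → R7 → W3 → L6 → X9 → DC.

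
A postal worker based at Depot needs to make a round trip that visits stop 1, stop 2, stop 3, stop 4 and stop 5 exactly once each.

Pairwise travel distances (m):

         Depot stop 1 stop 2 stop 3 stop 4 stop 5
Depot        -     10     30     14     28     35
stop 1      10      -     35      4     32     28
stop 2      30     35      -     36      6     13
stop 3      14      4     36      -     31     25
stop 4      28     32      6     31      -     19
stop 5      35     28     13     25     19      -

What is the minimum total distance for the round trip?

There are 60 distinct closed tours to check (reversals are equivalent).
Depot - stop 1 - stop 2 - stop 3 - stop 4 - stop 5 - Depot: 10+35+36+31+19+35 = 166
Depot - stop 1 - stop 2 - stop 3 - stop 5 - stop 4 - Depot: 10+35+36+25+19+28 = 153
Depot - stop 1 - stop 2 - stop 4 - stop 3 - stop 5 - Depot: 10+35+6+31+25+35 = 142
Depot - stop 1 - stop 2 - stop 4 - stop 5 - stop 3 - Depot: 10+35+6+19+25+14 = 109
Depot - stop 1 - stop 2 - stop 5 - stop 3 - stop 4 - Depot: 10+35+13+25+31+28 = 142
Depot - stop 1 - stop 2 - stop 5 - stop 4 - stop 3 - Depot: 10+35+13+19+31+14 = 122
Depot - stop 1 - stop 3 - stop 2 - stop 4 - stop 5 - Depot: 10+4+36+6+19+35 = 110
Depot - stop 1 - stop 3 - stop 2 - stop 5 - stop 4 - Depot: 10+4+36+13+19+28 = 110
Depot - stop 1 - stop 3 - stop 4 - stop 2 - stop 5 - Depot: 10+4+31+6+13+35 = 99
Depot - stop 1 - stop 3 - stop 4 - stop 5 - stop 2 - Depot: 10+4+31+19+13+30 = 107
Depot - stop 1 - stop 3 - stop 5 - stop 2 - stop 4 - Depot: 10+4+25+13+6+28 = 86
Depot - stop 1 - stop 3 - stop 5 - stop 4 - stop 2 - Depot: 10+4+25+19+6+30 = 94
Depot - stop 1 - stop 4 - stop 2 - stop 3 - stop 5 - Depot: 10+32+6+36+25+35 = 144
Depot - stop 1 - stop 4 - stop 2 - stop 5 - stop 3 - Depot: 10+32+6+13+25+14 = 100
… (46 more)
The minimum is 86.
One optimal route: Depot → stop 1 → stop 3 → stop 5 → stop 2 → stop 4 → Depot (or its reverse).

86 m — the shortest possible round trip.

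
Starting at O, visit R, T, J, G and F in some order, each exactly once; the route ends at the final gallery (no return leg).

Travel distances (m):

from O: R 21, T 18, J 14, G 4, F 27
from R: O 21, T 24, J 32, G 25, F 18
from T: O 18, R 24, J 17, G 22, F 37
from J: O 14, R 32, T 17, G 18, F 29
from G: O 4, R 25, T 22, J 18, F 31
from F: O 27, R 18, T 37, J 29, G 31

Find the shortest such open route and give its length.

81 m — the minimum one-way total.

There are 5! = 120 possible orderings.
O→R→T→J→G→F: 21+24+17+18+31 = 111
O→R→T→J→F→G: 21+24+17+29+31 = 122
O→R→T→G→J→F: 21+24+22+18+29 = 114
O→R→T→G→F→J: 21+24+22+31+29 = 127
O→R→T→F→J→G: 21+24+37+29+18 = 129
O→R→T→F→G→J: 21+24+37+31+18 = 131
O→R→J→T→G→F: 21+32+17+22+31 = 123
O→R→J→T→F→G: 21+32+17+37+31 = 138
O→R→J→G→T→F: 21+32+18+22+37 = 130
O→R→J→G→F→T: 21+32+18+31+37 = 139
O→R→J→F→T→G: 21+32+29+37+22 = 141
O→R→J→F→G→T: 21+32+29+31+22 = 135
O→R→G→T→J→F: 21+25+22+17+29 = 114
O→R→G→T→F→J: 21+25+22+37+29 = 134
… (106 more)
O→G→J→T→R→F: 4+18+17+24+18 = 81  ← best
The minimum is 81.
One shortest path: O → G → J → T → R → F.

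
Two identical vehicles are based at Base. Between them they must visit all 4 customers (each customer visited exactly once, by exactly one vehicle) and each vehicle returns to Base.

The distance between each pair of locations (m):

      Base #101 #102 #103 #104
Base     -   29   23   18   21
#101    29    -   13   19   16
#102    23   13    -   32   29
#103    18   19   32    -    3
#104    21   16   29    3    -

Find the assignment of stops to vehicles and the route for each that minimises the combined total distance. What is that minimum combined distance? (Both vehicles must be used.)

107 m — the smallest possible combined total.

There are 2^3 − 1 = 7 ways to divide the 4 stops into two non-empty groups. For each, the best each vehicle can do is its own shortest tour through its group:
  {#101} + {#102, #103, #104}: 58 + 73 = 131
  {#102} + {#101, #103, #104}: 46 + 66 = 112
  {#101, #102} + {#103, #104}: 65 + 42 = 107
  {#103} + {#101, #102, #104}: 36 + 73 = 109
  {#101, #103} + {#102, #104}: 66 + 73 = 139
  {#102, #103} + {#101, #104}: 73 + 66 = 139
  … (7 splits in total)
Best: vehicle 1 Base → #101 → #102 → Base = 65; vehicle 2 Base → #103 → #104 → Base = 42; combined 107.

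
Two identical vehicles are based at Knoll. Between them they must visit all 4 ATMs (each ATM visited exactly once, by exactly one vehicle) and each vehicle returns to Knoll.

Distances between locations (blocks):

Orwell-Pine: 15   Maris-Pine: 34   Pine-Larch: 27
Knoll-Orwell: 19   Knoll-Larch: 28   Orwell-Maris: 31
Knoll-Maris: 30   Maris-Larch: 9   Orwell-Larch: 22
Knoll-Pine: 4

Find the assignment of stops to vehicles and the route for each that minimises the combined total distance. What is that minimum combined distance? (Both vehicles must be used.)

There are 2^3 − 1 = 7 ways to divide the 4 stops into two non-empty groups. For each, the best each vehicle can do is its own shortest tour through its group:
  {Orwell} + {Maris, Pine, Larch}: 38 + 70 = 108
  {Maris} + {Orwell, Pine, Larch}: 60 + 69 = 129
  {Orwell, Maris} + {Pine, Larch}: 80 + 59 = 139
  {Pine} + {Orwell, Maris, Larch}: 8 + 80 = 88
  {Orwell, Pine} + {Maris, Larch}: 38 + 67 = 105
  {Maris, Pine} + {Orwell, Larch}: 68 + 69 = 137
  … (7 splits in total)
Best: vehicle 1 Knoll → Pine → Knoll = 8; vehicle 2 Knoll → Orwell → Larch → Maris → Knoll = 80; combined 88.

88 blocks — the smallest possible combined total.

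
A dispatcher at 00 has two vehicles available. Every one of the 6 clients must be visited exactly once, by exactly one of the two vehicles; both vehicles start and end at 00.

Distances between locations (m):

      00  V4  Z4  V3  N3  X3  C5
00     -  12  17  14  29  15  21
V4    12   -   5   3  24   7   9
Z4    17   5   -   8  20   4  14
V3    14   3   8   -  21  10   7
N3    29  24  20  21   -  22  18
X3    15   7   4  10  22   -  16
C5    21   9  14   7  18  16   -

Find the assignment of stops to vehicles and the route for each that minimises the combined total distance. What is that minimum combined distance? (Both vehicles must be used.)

Check every non-empty split of the stops between the two vehicles; for each half take its own optimal tour:
  {V4} + {Z4, V3, N3, X3, C5}: 24 + 78 = 102
  {Z4} + {V4, V3, N3, X3, C5}: 34 + 77 = 111
  {V4, Z4} + {V3, N3, X3, C5}: 34 + 76 = 110
  {V3} + {V4, Z4, N3, X3, C5}: 28 + 78 = 106
  {V4, V3} + {Z4, N3, X3, C5}: 29 + 78 = 107
  {Z4, V3} + {V4, N3, X3, C5}: 39 + 76 = 115
  … (31 splits in total)
Best: vehicle 1 00 → V4 → 00 = 24; vehicle 2 00 → V3 → C5 → N3 → Z4 → X3 → 00 = 78; combined 102.

102 m — the smallest possible combined total.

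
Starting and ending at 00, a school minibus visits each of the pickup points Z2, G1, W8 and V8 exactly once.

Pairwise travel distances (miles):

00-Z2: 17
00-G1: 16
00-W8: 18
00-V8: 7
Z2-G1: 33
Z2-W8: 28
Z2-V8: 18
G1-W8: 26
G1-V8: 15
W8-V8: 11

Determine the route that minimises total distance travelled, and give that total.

Shortest round trip = 87 miles.

With 4 stops there are 4!/2 = 12 distinct round trips (a route and its reverse cost the same).
00-Z2-G1-W8-V8-00: 17+33+26+11+7 = 94
00-Z2-G1-V8-W8-00: 17+33+15+11+18 = 94
00-Z2-W8-G1-V8-00: 17+28+26+15+7 = 93
00-Z2-W8-V8-G1-00: 17+28+11+15+16 = 87
00-Z2-V8-G1-W8-00: 17+18+15+26+18 = 94
00-Z2-V8-W8-G1-00: 17+18+11+26+16 = 88
00-G1-Z2-W8-V8-00: 16+33+28+11+7 = 95
00-G1-Z2-V8-W8-00: 16+33+18+11+18 = 96
00-G1-W8-Z2-V8-00: 16+26+28+18+7 = 95
00-G1-V8-Z2-W8-00: 16+15+18+28+18 = 95
00-W8-Z2-G1-V8-00: 18+28+33+15+7 = 101
00-W8-G1-Z2-V8-00: 18+26+33+18+7 = 102
The minimum is 87.
One optimal route: 00 → Z2 → W8 → V8 → G1 → 00 (or its reverse).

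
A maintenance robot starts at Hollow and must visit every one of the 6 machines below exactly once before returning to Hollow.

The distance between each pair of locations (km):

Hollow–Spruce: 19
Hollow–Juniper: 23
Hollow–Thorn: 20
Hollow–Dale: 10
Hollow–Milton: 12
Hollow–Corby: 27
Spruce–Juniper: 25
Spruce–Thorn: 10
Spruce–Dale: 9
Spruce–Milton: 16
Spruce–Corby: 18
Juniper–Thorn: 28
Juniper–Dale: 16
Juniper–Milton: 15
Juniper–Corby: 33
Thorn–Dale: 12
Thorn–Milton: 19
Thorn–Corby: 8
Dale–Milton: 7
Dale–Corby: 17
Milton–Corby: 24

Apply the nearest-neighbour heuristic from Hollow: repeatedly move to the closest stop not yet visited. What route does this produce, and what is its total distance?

Nearest-neighbour total = 102 km; route Hollow → Dale → Milton → Juniper → Spruce → Thorn → Corby → Hollow.

From Hollow: distances to unvisited — Dale=10, Milton=12, Spruce=19, Thorn=20, Juniper=23, Corby=27. Nearest is Dale (10).
From Dale: distances to unvisited — Milton=7, Spruce=9, Thorn=12, Juniper=16, Corby=17. Nearest is Milton (7).
From Milton: distances to unvisited — Juniper=15, Spruce=16, Thorn=19, Corby=24. Nearest is Juniper (15).
From Juniper: distances to unvisited — Spruce=25, Thorn=28, Corby=33. Nearest is Spruce (25).
From Spruce: distances to unvisited — Thorn=10, Corby=18. Nearest is Thorn (10).
From Thorn: distances to unvisited — Corby=8. Nearest is Corby (8).
Return Corby→Hollow: 27.
Total = 10 + 7 + 15 + 25 + 10 + 8 + 27 = 102.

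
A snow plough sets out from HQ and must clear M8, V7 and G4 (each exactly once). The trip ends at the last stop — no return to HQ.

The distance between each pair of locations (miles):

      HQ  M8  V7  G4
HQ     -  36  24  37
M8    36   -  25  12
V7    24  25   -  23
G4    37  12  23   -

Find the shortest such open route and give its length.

Shortest open route: 59 miles.

There are 3! = 6 possible orderings.
HQ→M8→V7→G4: 36+25+23 = 84
HQ→M8→G4→V7: 36+12+23 = 71
HQ→V7→M8→G4: 24+25+12 = 61
HQ→V7→G4→M8: 24+23+12 = 59
HQ→G4→M8→V7: 37+12+25 = 74
HQ→G4→V7→M8: 37+23+25 = 85
The minimum is 59.
One shortest path: HQ → V7 → G4 → M8.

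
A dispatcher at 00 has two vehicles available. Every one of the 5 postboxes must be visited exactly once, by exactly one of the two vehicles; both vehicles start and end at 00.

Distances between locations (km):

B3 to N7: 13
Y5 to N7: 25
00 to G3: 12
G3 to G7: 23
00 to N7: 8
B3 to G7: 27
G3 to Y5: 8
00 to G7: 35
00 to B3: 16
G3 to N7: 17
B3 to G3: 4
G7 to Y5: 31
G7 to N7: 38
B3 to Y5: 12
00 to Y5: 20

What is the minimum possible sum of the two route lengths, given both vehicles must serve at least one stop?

110 km — the smallest possible combined total.

Try each way of splitting the stops between the two vehicles (each non-empty) and, for each split, find the best tour for each vehicle:
  {B3} + {G3, G7, Y5, N7}: 32 + 97 = 129
  {G3} + {B3, G7, Y5, N7}: 24 + 99 = 123
  {B3, G3} + {G7, Y5, N7}: 32 + 97 = 129
  {G7} + {B3, G3, Y5, N7}: 70 + 53 = 123
  {B3, G7} + {G3, Y5, N7}: 78 + 53 = 131
  {G3, G7} + {B3, Y5, N7}: 70 + 53 = 123
  … (15 splits in total)
  {B3, G3, G7, Y5} + {N7}: 94 + 16 = 110  ← best
Best: vehicle 1 00 → B3 → G3 → G7 → Y5 → 00 = 94; vehicle 2 00 → N7 → 00 = 16; combined 110.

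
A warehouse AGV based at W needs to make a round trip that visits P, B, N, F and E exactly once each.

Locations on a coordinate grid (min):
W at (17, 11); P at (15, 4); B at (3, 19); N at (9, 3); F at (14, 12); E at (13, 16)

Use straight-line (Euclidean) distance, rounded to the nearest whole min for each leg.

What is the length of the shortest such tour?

W→P→B→N→F→E→W: 7+19+17+10+4+6 = 63
W→P→B→N→E→F→W: 7+19+17+14+4+3 = 64
W→P→B→F→N→E→W: 7+19+13+10+14+6 = 69
W→P→B→F→E→N→W: 7+19+13+4+14+11 = 68
W→P→B→E→N→F→W: 7+19+10+14+10+3 = 63
W→P→B→E→F→N→W: 7+19+10+4+10+11 = 61
W→P→N→B→F→E→W: 7+6+17+13+4+6 = 53
W→P→N→B→E→F→W: 7+6+17+10+4+3 = 47
W→P→N→F→B→E→W: 7+6+10+13+10+6 = 52
W→P→N→F→E→B→W: 7+6+10+4+10+16 = 53
W→P→N→E→B→F→W: 7+6+14+10+13+3 = 53
W→P→N→E→F→B→W: 7+6+14+4+13+16 = 60
W→P→F→B→N→E→W: 7+8+13+17+14+6 = 65
W→P→F→B→E→N→W: 7+8+13+10+14+11 = 63
… (46 more)
The minimum is 47.
One optimal route: W → P → N → B → E → F → W (or its reverse).

Minimum total distance: 47 min.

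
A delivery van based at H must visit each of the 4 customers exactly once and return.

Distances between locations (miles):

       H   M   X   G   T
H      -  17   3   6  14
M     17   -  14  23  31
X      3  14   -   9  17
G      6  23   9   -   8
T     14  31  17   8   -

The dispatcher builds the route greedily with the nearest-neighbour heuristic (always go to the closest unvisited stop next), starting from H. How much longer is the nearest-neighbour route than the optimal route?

H: X=3, G=6, T=14, M=17 ⇒ X
X: G=9, M=14, T=17 ⇒ G
G: T=8, M=23 ⇒ T
T: M=31 ⇒ M
NN route H → X → G → T → M → H costs 68.
Optimal: H → M → X → G → T → H costs 62 (by enumerating all 12 distinct tours).
Excess = 68 − 62 = 6.

6 miles longer than the optimal tour.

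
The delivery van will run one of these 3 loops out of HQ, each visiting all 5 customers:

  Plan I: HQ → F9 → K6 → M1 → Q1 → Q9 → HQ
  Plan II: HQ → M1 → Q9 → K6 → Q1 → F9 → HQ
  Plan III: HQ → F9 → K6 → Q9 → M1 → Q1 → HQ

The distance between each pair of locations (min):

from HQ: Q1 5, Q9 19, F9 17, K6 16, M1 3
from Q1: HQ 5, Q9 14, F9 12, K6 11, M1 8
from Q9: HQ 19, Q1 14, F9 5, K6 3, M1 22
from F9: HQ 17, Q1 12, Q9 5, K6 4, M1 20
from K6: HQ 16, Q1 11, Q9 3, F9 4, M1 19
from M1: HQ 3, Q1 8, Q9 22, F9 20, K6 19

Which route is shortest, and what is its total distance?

Shortest is Plan III, total 59 min.

Plan I: 17 + 4 + 19 + 8 + 14 + 19 = 81
Plan II: 3 + 22 + 3 + 11 + 12 + 17 = 68
Plan III: 17 + 4 + 3 + 22 + 8 + 5 = 59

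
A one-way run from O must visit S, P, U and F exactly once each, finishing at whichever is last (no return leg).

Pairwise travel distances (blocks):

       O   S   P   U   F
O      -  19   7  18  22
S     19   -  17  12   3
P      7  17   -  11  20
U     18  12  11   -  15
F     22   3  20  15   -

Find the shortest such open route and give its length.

Minimum one-way distance = 33 blocks.

There are 4! = 24 possible orderings.
O - S - P - U - F: 19+17+11+15 = 62
O - S - P - F - U: 19+17+20+15 = 71
O - S - U - P - F: 19+12+11+20 = 62
O - S - U - F - P: 19+12+15+20 = 66
O - S - F - P - U: 19+3+20+11 = 53
O - S - F - U - P: 19+3+15+11 = 48
O - P - S - U - F: 7+17+12+15 = 51
O - P - S - F - U: 7+17+3+15 = 42
O - P - U - S - F: 7+11+12+3 = 33
O - P - U - F - S: 7+11+15+3 = 36
O - P - F - S - U: 7+20+3+12 = 42
O - P - F - U - S: 7+20+15+12 = 54
O - U - S - P - F: 18+12+17+20 = 67
O - U - S - F - P: 18+12+3+20 = 53
… (10 more)
The minimum is 33.
One shortest path: O → P → U → S → F.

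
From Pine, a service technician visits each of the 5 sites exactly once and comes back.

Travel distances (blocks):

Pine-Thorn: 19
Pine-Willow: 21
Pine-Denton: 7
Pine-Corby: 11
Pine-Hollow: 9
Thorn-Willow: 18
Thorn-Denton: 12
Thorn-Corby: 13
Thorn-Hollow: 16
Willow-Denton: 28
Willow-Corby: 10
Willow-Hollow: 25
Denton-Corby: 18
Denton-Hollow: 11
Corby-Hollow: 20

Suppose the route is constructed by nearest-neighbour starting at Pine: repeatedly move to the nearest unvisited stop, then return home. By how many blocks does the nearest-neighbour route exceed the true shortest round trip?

Excess over optimum: 7 blocks.

Pine: Denton=7, Hollow=9, Corby=11, Thorn=19, Willow=21 ⇒ Denton
Denton: Hollow=11, Thorn=12, Corby=18, Willow=28 ⇒ Hollow
Hollow: Thorn=16, Corby=20, Willow=25 ⇒ Thorn
Thorn: Corby=13, Willow=18 ⇒ Corby
Corby: Willow=10 ⇒ Willow
NN route Pine → Denton → Hollow → Thorn → Corby → Willow → Pine costs 78.
Optimal: Pine → Corby → Willow → Thorn → Denton → Hollow → Pine costs 71 (by enumerating all 60 distinct tours).
Excess = 78 − 71 = 7.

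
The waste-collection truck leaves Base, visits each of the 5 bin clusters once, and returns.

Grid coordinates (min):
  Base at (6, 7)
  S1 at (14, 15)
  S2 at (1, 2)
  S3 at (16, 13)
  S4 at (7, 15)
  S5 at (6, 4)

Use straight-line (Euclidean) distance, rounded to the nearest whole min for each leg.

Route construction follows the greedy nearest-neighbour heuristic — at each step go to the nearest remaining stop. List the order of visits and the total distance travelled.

Total distance 44 min via the nearest-neighbour route Base → S5 → S2 → S4 → S1 → S3 → Base.

Base → [S5:3 / S2:7 / S4:8 / S1:11 / S3:12] → S5 (3)
S5 → [S2:5 / S4:11 / S3:13 / S1:14] → S2 (5)
S2 → [S4:14 / S1:18 / S3:19] → S4 (14)
S4 → [S1:7 / S3:9] → S1 (7)
S1 → [S3:3] → S3 (3)
Return S3→Base: 12.
Total = 3 + 5 + 14 + 7 + 3 + 12 = 44.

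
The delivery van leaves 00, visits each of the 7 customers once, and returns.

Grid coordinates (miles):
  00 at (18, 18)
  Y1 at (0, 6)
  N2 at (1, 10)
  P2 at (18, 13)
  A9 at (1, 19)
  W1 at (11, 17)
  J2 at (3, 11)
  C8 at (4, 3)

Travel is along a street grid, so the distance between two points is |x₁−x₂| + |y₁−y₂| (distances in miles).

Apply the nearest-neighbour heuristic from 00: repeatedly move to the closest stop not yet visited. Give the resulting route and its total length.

00 → [P2:5 / W1:8 / A9:18 / J2:22 / N2:25 / C8:29 / Y1:30] → P2 (5)
P2 → [W1:11 / J2:17 / N2:20 / A9:23 / C8:24 / Y1:25] → W1 (11)
W1 → [A9:12 / J2:14 / N2:17 / C8:21 / Y1:22] → A9 (12)
A9 → [N2:9 / J2:10 / Y1:14 / C8:19] → N2 (9)
N2 → [J2:3 / Y1:5 / C8:10] → J2 (3)
J2 → [Y1:8 / C8:9] → Y1 (8)
Y1 → [C8:7] → C8 (7)
Return C8→00: 29.
Total = 5 + 11 + 12 + 9 + 3 + 8 + 7 + 29 = 84.

Nearest-neighbour total = 84 miles; route 00 → P2 → W1 → A9 → N2 → J2 → Y1 → C8 → 00.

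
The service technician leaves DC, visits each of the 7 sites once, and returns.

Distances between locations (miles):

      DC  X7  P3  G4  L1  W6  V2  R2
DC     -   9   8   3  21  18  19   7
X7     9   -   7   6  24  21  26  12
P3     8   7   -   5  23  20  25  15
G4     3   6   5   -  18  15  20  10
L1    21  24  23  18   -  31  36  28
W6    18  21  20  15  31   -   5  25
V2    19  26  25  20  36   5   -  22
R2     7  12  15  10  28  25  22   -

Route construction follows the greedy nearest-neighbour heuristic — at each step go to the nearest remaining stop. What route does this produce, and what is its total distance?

Nearest-neighbour total = 106 miles; route DC → G4 → P3 → X7 → R2 → V2 → W6 → L1 → DC.

At DC the remaining stops are G4 3, R2 7, P3 8, X7 9, W6 18, V2 19, L1 21; go to G4.
At G4 the remaining stops are P3 5, X7 6, R2 10, W6 15, L1 18, V2 20; go to P3.
At P3 the remaining stops are X7 7, R2 15, W6 20, L1 23, V2 25; go to X7.
At X7 the remaining stops are R2 12, W6 21, L1 24, V2 26; go to R2.
At R2 the remaining stops are V2 22, W6 25, L1 28; go to V2.
At V2 the remaining stops are W6 5, L1 36; go to W6.
At W6 the remaining stops are L1 31; go to L1.
Return L1→DC: 21.
Total = 3 + 5 + 7 + 12 + 22 + 5 + 31 + 21 = 106.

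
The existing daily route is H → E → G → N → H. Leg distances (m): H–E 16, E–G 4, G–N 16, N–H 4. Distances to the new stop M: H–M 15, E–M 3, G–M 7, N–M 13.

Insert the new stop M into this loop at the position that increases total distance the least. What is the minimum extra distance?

Insertion cost between consecutive stops i–j is d(i,M) + d(M,j) − d(i,j):
  between H and E: 15 + 3 − 16 = 2
  between E and G: 3 + 7 − 4 = 6
  between G and N: 7 + 13 − 16 = 4
  between N and H: 13 + 15 − 4 = 24
Cheapest insertion is between H and E, adding 2.
New total = 40 + 2 = 42.

+2 m — insert M between H and E.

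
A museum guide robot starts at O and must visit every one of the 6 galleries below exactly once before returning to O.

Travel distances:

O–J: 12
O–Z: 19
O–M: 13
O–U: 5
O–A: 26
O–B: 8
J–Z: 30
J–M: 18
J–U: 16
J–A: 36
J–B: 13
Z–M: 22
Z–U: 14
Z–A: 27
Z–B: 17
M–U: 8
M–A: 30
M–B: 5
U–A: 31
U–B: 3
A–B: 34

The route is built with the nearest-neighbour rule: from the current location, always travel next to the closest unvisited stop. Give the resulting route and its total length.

From O: distances to unvisited — U=5, B=8, J=12, M=13, Z=19, A=26. Nearest is U (5).
From U: distances to unvisited — B=3, M=8, Z=14, J=16, A=31. Nearest is B (3).
From B: distances to unvisited — M=5, J=13, Z=17, A=34. Nearest is M (5).
From M: distances to unvisited — J=18, Z=22, A=30. Nearest is J (18).
From J: distances to unvisited — Z=30, A=36. Nearest is Z (30).
From Z: distances to unvisited — A=27. Nearest is A (27).
Return A→O: 26.
Total = 5 + 3 + 5 + 18 + 30 + 27 + 26 = 114.

114 along O → U → B → M → J → Z → A → O.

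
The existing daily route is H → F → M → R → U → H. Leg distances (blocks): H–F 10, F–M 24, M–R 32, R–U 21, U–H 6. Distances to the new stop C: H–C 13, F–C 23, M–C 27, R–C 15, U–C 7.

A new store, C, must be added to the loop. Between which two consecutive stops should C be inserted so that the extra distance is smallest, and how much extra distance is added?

Adding 1 blocks by placing C on the R–U leg.

Insertion cost between consecutive stops i–j is d(i,C) + d(C,j) − d(i,j):
  between H and F: 13 + 23 − 10 = 26
  between F and M: 23 + 27 − 24 = 26
  between M and R: 27 + 15 − 32 = 10
  between R and U: 15 + 7 − 21 = 1
  between U and H: 7 + 13 − 6 = 14
Cheapest insertion is between R and U, adding 1.
New total = 93 + 1 = 94.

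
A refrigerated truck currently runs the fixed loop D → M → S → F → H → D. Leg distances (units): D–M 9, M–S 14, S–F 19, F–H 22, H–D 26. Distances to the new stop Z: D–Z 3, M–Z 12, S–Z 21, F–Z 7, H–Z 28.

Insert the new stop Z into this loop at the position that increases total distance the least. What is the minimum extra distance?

Insertion cost between consecutive stops i–j is d(i,Z) + d(Z,j) − d(i,j):
  between D and M: 3 + 12 − 9 = 6
  between M and S: 12 + 21 − 14 = 19
  between S and F: 21 + 7 − 19 = 9
  between F and H: 7 + 28 − 22 = 13
  between H and D: 28 + 3 − 26 = 5
Cheapest insertion is between H and D, adding 5.
New total = 90 + 5 = 95.

Adding 5 by placing Z on the H–D leg.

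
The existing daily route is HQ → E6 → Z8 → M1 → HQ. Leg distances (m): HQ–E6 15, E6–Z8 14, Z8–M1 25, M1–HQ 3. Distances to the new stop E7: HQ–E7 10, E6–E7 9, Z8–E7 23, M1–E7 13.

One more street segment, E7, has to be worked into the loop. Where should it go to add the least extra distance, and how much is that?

Insertion cost between consecutive stops i–j is d(i,E7) + d(E7,j) − d(i,j):
  between HQ and E6: 10 + 9 − 15 = 4
  between E6 and Z8: 9 + 23 − 14 = 18
  between Z8 and M1: 23 + 13 − 25 = 11
  between M1 and HQ: 13 + 10 − 3 = 20
Cheapest insertion is between HQ and E6, adding 4.
New total = 57 + 4 = 61.

Minimum extra distance: 4 m, inserting E7 between HQ and E6.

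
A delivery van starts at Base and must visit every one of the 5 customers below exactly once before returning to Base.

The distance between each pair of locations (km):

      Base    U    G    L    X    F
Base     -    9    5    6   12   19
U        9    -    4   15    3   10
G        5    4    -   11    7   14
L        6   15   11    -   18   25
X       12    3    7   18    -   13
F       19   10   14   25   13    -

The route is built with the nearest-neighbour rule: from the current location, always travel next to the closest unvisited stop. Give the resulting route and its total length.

56 km along Base → G → U → X → F → L → Base.

Base → [G:5 / L:6 / U:9 / X:12 / F:19] → G (5)
G → [U:4 / X:7 / L:11 / F:14] → U (4)
U → [X:3 / F:10 / L:15] → X (3)
X → [F:13 / L:18] → F (13)
F → [L:25] → L (25)
Return L→Base: 6.
Total = 5 + 4 + 3 + 13 + 25 + 6 = 56.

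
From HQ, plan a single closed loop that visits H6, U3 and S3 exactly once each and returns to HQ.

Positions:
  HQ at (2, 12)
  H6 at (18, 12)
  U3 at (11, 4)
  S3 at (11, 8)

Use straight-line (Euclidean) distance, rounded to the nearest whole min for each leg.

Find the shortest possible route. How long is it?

HQ → H6 → U3 → S3 → HQ: 16+11+4+10 = 41
HQ → H6 → S3 → U3 → HQ: 16+8+4+12 = 40
HQ → U3 → H6 → S3 → HQ: 12+11+8+10 = 41
The minimum is 40.
One optimal route: HQ → H6 → S3 → U3 → HQ (or its reverse).

40 min — the shortest possible round trip.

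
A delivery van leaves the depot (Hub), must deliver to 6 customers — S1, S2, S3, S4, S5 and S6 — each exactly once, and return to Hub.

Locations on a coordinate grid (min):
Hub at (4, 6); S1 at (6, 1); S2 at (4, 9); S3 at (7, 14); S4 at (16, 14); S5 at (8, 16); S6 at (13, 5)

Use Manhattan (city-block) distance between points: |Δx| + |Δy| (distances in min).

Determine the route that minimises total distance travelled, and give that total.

54 min — the shortest possible round trip.

Hub - S1 - S2 - S3 - S4 - S5 - S6 - Hub: 7+10+8+9+10+16+10 = 70
Hub - S1 - S2 - S3 - S4 - S6 - S5 - Hub: 7+10+8+9+12+16+14 = 76
Hub - S1 - S2 - S3 - S5 - S4 - S6 - Hub: 7+10+8+3+10+12+10 = 60
Hub - S1 - S2 - S3 - S5 - S6 - S4 - Hub: 7+10+8+3+16+12+20 = 76
Hub - S1 - S2 - S3 - S6 - S4 - S5 - Hub: 7+10+8+15+12+10+14 = 76
Hub - S1 - S2 - S3 - S6 - S5 - S4 - Hub: 7+10+8+15+16+10+20 = 86
Hub - S1 - S2 - S4 - S3 - S5 - S6 - Hub: 7+10+17+9+3+16+10 = 72
Hub - S1 - S2 - S4 - S3 - S6 - S5 - Hub: 7+10+17+9+15+16+14 = 88
… (352 more)
Hub - S1 - S6 - S4 - S5 - S3 - S2 - Hub: 7+11+12+10+3+8+3 = 54  ← best
The minimum is 54.
One optimal route: Hub → S1 → S6 → S4 → S5 → S3 → S2 → Hub (or its reverse).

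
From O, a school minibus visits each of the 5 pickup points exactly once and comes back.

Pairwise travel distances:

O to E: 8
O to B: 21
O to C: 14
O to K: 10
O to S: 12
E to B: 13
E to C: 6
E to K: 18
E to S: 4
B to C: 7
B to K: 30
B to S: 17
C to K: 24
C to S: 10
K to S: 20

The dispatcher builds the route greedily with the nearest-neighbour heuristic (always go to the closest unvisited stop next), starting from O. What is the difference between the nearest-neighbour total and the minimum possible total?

From O: E=8, K=10, S=12, C=14, B=21 → choose E (8).
From E: S=4, C=6, B=13, K=18 → choose S (4).
From S: C=10, B=17, K=20 → choose C (10).
From C: B=7, K=24 → choose B (7).
From B: K=30 → choose K (30).
NN route O → E → S → C → B → K → O costs 69.
Optimal: O → E → B → C → S → K → O costs 68 (by enumerating all 60 distinct tours).
Excess = 69 − 68 = 1.

1 longer than the optimal tour.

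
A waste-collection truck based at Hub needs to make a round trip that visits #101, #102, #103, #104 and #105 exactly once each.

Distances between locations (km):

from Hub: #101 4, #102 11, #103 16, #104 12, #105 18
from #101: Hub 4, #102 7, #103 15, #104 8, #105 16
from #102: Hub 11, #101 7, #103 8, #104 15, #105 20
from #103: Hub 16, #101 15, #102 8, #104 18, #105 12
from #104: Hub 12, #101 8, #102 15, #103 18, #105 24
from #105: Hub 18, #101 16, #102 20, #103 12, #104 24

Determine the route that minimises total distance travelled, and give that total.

Minimum total distance: 65 km.

Hub-#101-#102-#103-#104-#105-Hub: 4+7+8+18+24+18 = 79
Hub-#101-#102-#103-#105-#104-Hub: 4+7+8+12+24+12 = 67
Hub-#101-#102-#104-#103-#105-Hub: 4+7+15+18+12+18 = 74
Hub-#101-#102-#104-#105-#103-Hub: 4+7+15+24+12+16 = 78
Hub-#101-#102-#105-#103-#104-Hub: 4+7+20+12+18+12 = 73
Hub-#101-#102-#105-#104-#103-Hub: 4+7+20+24+18+16 = 89
Hub-#101-#103-#102-#104-#105-Hub: 4+15+8+15+24+18 = 84
Hub-#101-#103-#102-#105-#104-Hub: 4+15+8+20+24+12 = 83
Hub-#101-#103-#104-#102-#105-Hub: 4+15+18+15+20+18 = 90
Hub-#101-#103-#104-#105-#102-Hub: 4+15+18+24+20+11 = 92
Hub-#101-#103-#105-#102-#104-Hub: 4+15+12+20+15+12 = 78
Hub-#101-#103-#105-#104-#102-Hub: 4+15+12+24+15+11 = 81
Hub-#101-#104-#102-#103-#105-Hub: 4+8+15+8+12+18 = 65
Hub-#101-#104-#102-#105-#103-Hub: 4+8+15+20+12+16 = 75
… (46 more)
The minimum is 65.
One optimal route: Hub → #101 → #104 → #102 → #103 → #105 → Hub (or its reverse).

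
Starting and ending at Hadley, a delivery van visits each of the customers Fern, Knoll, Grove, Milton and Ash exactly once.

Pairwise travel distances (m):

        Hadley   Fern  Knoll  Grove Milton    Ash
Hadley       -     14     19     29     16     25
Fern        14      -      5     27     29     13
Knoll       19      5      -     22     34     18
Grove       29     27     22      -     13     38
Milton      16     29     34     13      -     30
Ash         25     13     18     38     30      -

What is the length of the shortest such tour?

With 5 stops there are 5!/2 = 60 distinct round trips (a route and its reverse cost the same).
Hadley → Fern → Knoll → Grove → Milton → Ash → Hadley: 14+5+22+13+30+25 = 109
Hadley → Fern → Knoll → Grove → Ash → Milton → Hadley: 14+5+22+38+30+16 = 125
Hadley → Fern → Knoll → Milton → Grove → Ash → Hadley: 14+5+34+13+38+25 = 129
Hadley → Fern → Knoll → Milton → Ash → Grove → Hadley: 14+5+34+30+38+29 = 150
Hadley → Fern → Knoll → Ash → Grove → Milton → Hadley: 14+5+18+38+13+16 = 104
Hadley → Fern → Knoll → Ash → Milton → Grove → Hadley: 14+5+18+30+13+29 = 109
Hadley → Fern → Grove → Knoll → Milton → Ash → Hadley: 14+27+22+34+30+25 = 152
Hadley → Fern → Grove → Knoll → Ash → Milton → Hadley: 14+27+22+18+30+16 = 127
Hadley → Fern → Grove → Milton → Knoll → Ash → Hadley: 14+27+13+34+18+25 = 131
Hadley → Fern → Grove → Milton → Ash → Knoll → Hadley: 14+27+13+30+18+19 = 121
Hadley → Fern → Grove → Ash → Knoll → Milton → Hadley: 14+27+38+18+34+16 = 147
Hadley → Fern → Grove → Ash → Milton → Knoll → Hadley: 14+27+38+30+34+19 = 162
Hadley → Fern → Milton → Knoll → Grove → Ash → Hadley: 14+29+34+22+38+25 = 162
Hadley → Fern → Milton → Knoll → Ash → Grove → Hadley: 14+29+34+18+38+29 = 162
… (46 more)
Hadley → Milton → Grove → Knoll → Fern → Ash → Hadley: 16+13+22+5+13+25 = 94  ← best
The minimum is 94.
One optimal route: Hadley → Milton → Grove → Knoll → Fern → Ash → Hadley (or its reverse).

Minimum total distance: 94 m.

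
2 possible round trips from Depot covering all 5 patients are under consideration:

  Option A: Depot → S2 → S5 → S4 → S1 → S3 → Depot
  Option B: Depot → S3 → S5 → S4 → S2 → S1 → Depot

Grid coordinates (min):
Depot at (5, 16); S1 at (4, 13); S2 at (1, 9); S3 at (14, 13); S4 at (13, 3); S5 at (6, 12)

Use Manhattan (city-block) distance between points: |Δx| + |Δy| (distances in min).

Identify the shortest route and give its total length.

Shortest is Option B, total 66 min.

Option A: 11 + 8 + 16 + 19 + 10 + 12 = 76
Option B: 12 + 9 + 16 + 18 + 7 + 4 = 66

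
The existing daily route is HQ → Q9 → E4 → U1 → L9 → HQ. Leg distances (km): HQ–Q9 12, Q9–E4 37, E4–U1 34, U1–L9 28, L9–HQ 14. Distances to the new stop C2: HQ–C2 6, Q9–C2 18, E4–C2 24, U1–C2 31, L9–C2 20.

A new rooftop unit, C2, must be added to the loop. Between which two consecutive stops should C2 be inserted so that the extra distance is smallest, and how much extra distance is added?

Minimum extra distance: 5 km, inserting C2 between Q9 and E4.

Insertion cost between consecutive stops i–j is d(i,C2) + d(C2,j) − d(i,j):
  between HQ and Q9: 6 + 18 − 12 = 12
  between Q9 and E4: 18 + 24 − 37 = 5
  between E4 and U1: 24 + 31 − 34 = 21
  between U1 and L9: 31 + 20 − 28 = 23
  between L9 and HQ: 20 + 6 − 14 = 12
Cheapest insertion is between Q9 and E4, adding 5.
New total = 125 + 5 = 130.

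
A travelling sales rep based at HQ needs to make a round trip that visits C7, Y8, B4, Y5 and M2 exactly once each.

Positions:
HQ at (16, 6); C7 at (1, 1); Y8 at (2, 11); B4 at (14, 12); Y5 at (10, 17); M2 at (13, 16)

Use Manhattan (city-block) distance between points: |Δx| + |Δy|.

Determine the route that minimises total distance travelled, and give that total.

There are 60 distinct closed tours to check (reversals are equivalent).
HQ-C7-Y8-B4-Y5-M2-HQ: 20+11+13+9+4+13 = 70
HQ-C7-Y8-B4-M2-Y5-HQ: 20+11+13+5+4+17 = 70
HQ-C7-Y8-Y5-B4-M2-HQ: 20+11+14+9+5+13 = 72
HQ-C7-Y8-Y5-M2-B4-HQ: 20+11+14+4+5+8 = 62
HQ-C7-Y8-M2-B4-Y5-HQ: 20+11+16+5+9+17 = 78
HQ-C7-Y8-M2-Y5-B4-HQ: 20+11+16+4+9+8 = 68
HQ-C7-B4-Y8-Y5-M2-HQ: 20+24+13+14+4+13 = 88
HQ-C7-B4-Y8-M2-Y5-HQ: 20+24+13+16+4+17 = 94
HQ-C7-B4-Y5-Y8-M2-HQ: 20+24+9+14+16+13 = 96
HQ-C7-B4-Y5-M2-Y8-HQ: 20+24+9+4+16+19 = 92
HQ-C7-B4-M2-Y8-Y5-HQ: 20+24+5+16+14+17 = 96
HQ-C7-B4-M2-Y5-Y8-HQ: 20+24+5+4+14+19 = 86
HQ-C7-Y5-Y8-B4-M2-HQ: 20+25+14+13+5+13 = 90
HQ-C7-Y5-Y8-M2-B4-HQ: 20+25+14+16+5+8 = 88
… (46 more)
The minimum is 62.
One optimal route: HQ → C7 → Y8 → Y5 → M2 → B4 → HQ (or its reverse).

Minimum total distance: 62.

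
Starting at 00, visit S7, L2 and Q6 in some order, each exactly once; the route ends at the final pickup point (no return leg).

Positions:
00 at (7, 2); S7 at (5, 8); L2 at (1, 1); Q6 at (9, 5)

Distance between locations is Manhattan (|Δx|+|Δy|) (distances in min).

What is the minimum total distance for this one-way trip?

Minimum one-way distance = 23 min.

There are 3! = 6 possible orderings.
00 → S7 → L2 → Q6: 8+11+12 = 31
00 → S7 → Q6 → L2: 8+7+12 = 27
00 → L2 → S7 → Q6: 7+11+7 = 25
00 → L2 → Q6 → S7: 7+12+7 = 26
00 → Q6 → S7 → L2: 5+7+11 = 23
00 → Q6 → L2 → S7: 5+12+11 = 28
The minimum is 23.
One shortest path: 00 → Q6 → S7 → L2.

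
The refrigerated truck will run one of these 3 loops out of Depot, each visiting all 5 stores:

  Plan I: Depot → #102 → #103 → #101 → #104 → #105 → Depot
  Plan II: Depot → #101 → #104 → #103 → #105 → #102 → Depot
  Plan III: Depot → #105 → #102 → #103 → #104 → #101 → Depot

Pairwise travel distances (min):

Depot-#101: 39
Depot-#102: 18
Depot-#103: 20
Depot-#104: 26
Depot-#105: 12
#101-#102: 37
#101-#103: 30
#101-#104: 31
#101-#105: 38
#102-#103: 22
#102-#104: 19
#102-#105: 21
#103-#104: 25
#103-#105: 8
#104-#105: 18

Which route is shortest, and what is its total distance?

Plan I: 18 + 22 + 30 + 31 + 18 + 12 = 131
Plan II: 39 + 31 + 25 + 8 + 21 + 18 = 142
Plan III: 12 + 21 + 22 + 25 + 31 + 39 = 150

131 min — Plan I is the shortest.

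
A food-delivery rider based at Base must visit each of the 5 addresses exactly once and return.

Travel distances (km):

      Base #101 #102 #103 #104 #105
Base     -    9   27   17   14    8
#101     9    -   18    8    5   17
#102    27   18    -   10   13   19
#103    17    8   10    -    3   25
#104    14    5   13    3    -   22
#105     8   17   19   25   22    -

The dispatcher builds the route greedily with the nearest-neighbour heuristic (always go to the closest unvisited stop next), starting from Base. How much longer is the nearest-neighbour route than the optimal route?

Excess over optimum: 16 km.

From Base: #105=8, #101=9, #104=14, #103=17, #102=27 → choose #105 (8).
From #105: #101=17, #102=19, #104=22, #103=25 → choose #101 (17).
From #101: #104=5, #103=8, #102=18 → choose #104 (5).
From #104: #103=3, #102=13 → choose #103 (3).
From #103: #102=10 → choose #102 (10).
NN route Base → #105 → #101 → #104 → #103 → #102 → Base costs 70.
Optimal: Base → #101 → #104 → #103 → #102 → #105 → Base costs 54 (by enumerating all 60 distinct tours).
Excess = 70 − 54 = 16.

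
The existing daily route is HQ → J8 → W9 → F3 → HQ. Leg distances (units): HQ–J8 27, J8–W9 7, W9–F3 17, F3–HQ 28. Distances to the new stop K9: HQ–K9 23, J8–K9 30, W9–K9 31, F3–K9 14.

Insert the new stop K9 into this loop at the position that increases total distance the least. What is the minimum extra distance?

Adding 9 by placing K9 on the F3–HQ leg.

Insertion cost between consecutive stops i–j is d(i,K9) + d(K9,j) − d(i,j):
  between HQ and J8: 23 + 30 − 27 = 26
  between J8 and W9: 30 + 31 − 7 = 54
  between W9 and F3: 31 + 14 − 17 = 28
  between F3 and HQ: 14 + 23 − 28 = 9
Cheapest insertion is between F3 and HQ, adding 9.
New total = 79 + 9 = 88.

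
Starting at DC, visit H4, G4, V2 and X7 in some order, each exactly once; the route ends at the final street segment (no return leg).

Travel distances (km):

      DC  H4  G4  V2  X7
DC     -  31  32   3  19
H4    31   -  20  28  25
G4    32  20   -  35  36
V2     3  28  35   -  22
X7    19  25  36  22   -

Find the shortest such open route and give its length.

70 km — the minimum one-way total.

There are 4! = 24 possible orderings.
DC - H4 - G4 - V2 - X7: 31+20+35+22 = 108
DC - H4 - G4 - X7 - V2: 31+20+36+22 = 109
DC - H4 - V2 - G4 - X7: 31+28+35+36 = 130
DC - H4 - V2 - X7 - G4: 31+28+22+36 = 117
DC - H4 - X7 - G4 - V2: 31+25+36+35 = 127
DC - H4 - X7 - V2 - G4: 31+25+22+35 = 113
DC - G4 - H4 - V2 - X7: 32+20+28+22 = 102
DC - G4 - H4 - X7 - V2: 32+20+25+22 = 99
DC - G4 - V2 - H4 - X7: 32+35+28+25 = 120
DC - G4 - V2 - X7 - H4: 32+35+22+25 = 114
DC - G4 - X7 - H4 - V2: 32+36+25+28 = 121
DC - G4 - X7 - V2 - H4: 32+36+22+28 = 118
DC - V2 - H4 - G4 - X7: 3+28+20+36 = 87
DC - V2 - H4 - X7 - G4: 3+28+25+36 = 92
… (10 more)
DC - V2 - X7 - H4 - G4: 3+22+25+20 = 70  ← best
The minimum is 70.
One shortest path: DC → V2 → X7 → H4 → G4.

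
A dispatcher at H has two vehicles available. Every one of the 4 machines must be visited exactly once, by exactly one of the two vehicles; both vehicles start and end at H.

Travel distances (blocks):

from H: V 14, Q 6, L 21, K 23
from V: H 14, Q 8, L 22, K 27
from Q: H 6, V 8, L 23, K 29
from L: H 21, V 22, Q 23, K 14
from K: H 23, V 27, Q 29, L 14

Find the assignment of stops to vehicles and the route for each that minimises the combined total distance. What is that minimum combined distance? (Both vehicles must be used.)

Try each way of splitting the stops between the two vehicles (each non-empty) and, for each split, find the best tour for each vehicle:
  {V} + {Q, L, K}: 28 + 66 = 94
  {Q} + {V, L, K}: 12 + 73 = 85
  {V, Q} + {L, K}: 28 + 58 = 86
  {L} + {V, Q, K}: 42 + 64 = 106
  {V, L} + {Q, K}: 57 + 58 = 115
  {Q, L} + {V, K}: 50 + 64 = 114
  … (7 splits in total)
Best: vehicle 1 H → Q → H = 12; vehicle 2 H → V → L → K → H = 73; combined 85.

Minimum combined distance: 85 blocks.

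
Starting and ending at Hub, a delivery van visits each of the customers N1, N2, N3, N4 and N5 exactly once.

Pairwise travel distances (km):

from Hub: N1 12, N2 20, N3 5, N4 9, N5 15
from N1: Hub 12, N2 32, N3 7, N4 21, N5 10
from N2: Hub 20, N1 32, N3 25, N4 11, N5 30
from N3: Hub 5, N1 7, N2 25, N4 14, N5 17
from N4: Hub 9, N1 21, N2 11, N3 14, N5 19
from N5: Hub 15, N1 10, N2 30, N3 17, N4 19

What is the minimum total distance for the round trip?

Hub - N1 - N2 - N3 - N4 - N5 - Hub: 12+32+25+14+19+15 = 117
Hub - N1 - N2 - N3 - N5 - N4 - Hub: 12+32+25+17+19+9 = 114
Hub - N1 - N2 - N4 - N3 - N5 - Hub: 12+32+11+14+17+15 = 101
Hub - N1 - N2 - N4 - N5 - N3 - Hub: 12+32+11+19+17+5 = 96
Hub - N1 - N2 - N5 - N3 - N4 - Hub: 12+32+30+17+14+9 = 114
Hub - N1 - N2 - N5 - N4 - N3 - Hub: 12+32+30+19+14+5 = 112
Hub - N1 - N3 - N2 - N4 - N5 - Hub: 12+7+25+11+19+15 = 89
Hub - N1 - N3 - N2 - N5 - N4 - Hub: 12+7+25+30+19+9 = 102
Hub - N1 - N3 - N4 - N2 - N5 - Hub: 12+7+14+11+30+15 = 89
Hub - N1 - N3 - N4 - N5 - N2 - Hub: 12+7+14+19+30+20 = 102
Hub - N1 - N3 - N5 - N2 - N4 - Hub: 12+7+17+30+11+9 = 86
Hub - N1 - N3 - N5 - N4 - N2 - Hub: 12+7+17+19+11+20 = 86
Hub - N1 - N4 - N2 - N3 - N5 - Hub: 12+21+11+25+17+15 = 101
Hub - N1 - N4 - N2 - N5 - N3 - Hub: 12+21+11+30+17+5 = 96
… (46 more)
Hub - N2 - N4 - N5 - N1 - N3 - Hub: 20+11+19+10+7+5 = 72  ← best
The minimum is 72.
One optimal route: Hub → N2 → N4 → N5 → N1 → N3 → Hub (or its reverse).

Shortest round trip = 72 km.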